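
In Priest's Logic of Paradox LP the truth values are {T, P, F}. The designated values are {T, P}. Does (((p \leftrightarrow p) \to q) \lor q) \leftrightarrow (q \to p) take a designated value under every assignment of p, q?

Countermodel: p=T, q=F gives F, which is not designated.

No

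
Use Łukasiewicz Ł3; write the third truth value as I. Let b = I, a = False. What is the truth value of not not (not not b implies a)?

not b = not I = I
not not b = not I = I
not not b implies a = I implies False = I  [min(1, 1−½+0)]
not (not not b implies a) = not I = I
not not (not not b implies a) = not I = I

I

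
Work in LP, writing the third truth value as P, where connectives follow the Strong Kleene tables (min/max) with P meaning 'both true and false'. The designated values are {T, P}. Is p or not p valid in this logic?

Every assignment of p over {T, P, F} gives a value in {T, P}.
In particular, with p=P: p or not p = P.

Yes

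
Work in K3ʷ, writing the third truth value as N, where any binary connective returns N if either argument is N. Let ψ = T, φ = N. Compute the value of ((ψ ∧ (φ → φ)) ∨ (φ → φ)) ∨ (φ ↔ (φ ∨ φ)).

N

φ → φ = N → N = N  [any arg is the third value ⇒ result is the third value]
ψ ∧ (φ → φ) = T ∧ N = N
φ → φ = N → N = N
(ψ ∧ (φ → φ)) ∨ (φ → φ) = N ∨ N = N
φ ∨ φ = N ∨ N = N
φ ↔ (φ ∨ φ) = N ↔ N = N
((ψ ∧ (φ → φ)) ∨ (φ → φ)) ∨ (φ ↔ (φ ∨ φ)) = N ∨ N = N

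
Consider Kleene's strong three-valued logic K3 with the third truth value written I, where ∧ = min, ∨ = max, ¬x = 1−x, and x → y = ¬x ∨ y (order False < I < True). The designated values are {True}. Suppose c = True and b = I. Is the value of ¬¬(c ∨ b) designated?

c ∨ b = True ∨ I = True
¬(c ∨ b) = ¬True = False
¬¬(c ∨ b) = ¬False = True
True ∈ {True}.

Yes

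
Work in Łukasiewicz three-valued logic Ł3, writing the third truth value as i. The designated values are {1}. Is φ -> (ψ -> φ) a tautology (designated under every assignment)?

Yes

Every assignment of φ, ψ over {1, i, 0} gives a value in {1}.
In particular, with φ=i, ψ=i: φ -> (ψ -> φ) = 1.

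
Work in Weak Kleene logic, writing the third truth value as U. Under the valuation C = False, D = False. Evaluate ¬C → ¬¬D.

¬C = ¬False = True
¬D = ¬False = True
¬¬D = ¬True = False
¬C → ¬¬D = True → False = False

False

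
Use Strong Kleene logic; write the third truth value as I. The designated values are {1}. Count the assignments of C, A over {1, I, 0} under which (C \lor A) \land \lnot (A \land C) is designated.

Designated under: (C=1, A=0); (C=0, A=1).

2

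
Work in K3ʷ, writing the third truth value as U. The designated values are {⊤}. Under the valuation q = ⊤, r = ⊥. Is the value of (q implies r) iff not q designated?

q implies r = ⊤ implies ⊥ = ⊥
not q = not ⊤ = ⊥
(q implies r) iff not q = ⊥ iff ⊥ = ⊤
⊤ ∈ {⊤}.

Yes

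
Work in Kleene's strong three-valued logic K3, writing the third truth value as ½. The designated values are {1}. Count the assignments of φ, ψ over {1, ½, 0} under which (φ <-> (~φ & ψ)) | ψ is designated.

4

Designated under: (φ=1, ψ=1); (φ=½, ψ=1); (φ=0, ψ=1); (φ=0, ψ=0).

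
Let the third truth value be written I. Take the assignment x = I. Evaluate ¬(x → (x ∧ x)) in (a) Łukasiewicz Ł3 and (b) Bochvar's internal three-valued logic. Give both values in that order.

False; I

In Łukasiewicz Ł3: x ∧ x = I ∧ I = I
x → (x ∧ x) = I → I = True  [min(1, 1−½+½)]
¬(x → (x ∧ x)) = ¬True = False
In Bochvar's internal three-valued logic: x ∧ x = I ∧ I = I
x → (x ∧ x) = I → I = I  [any arg is the third value ⇒ result is the third value]
¬(x → (x ∧ x)) = ¬I = I
They differ because Łukasiewicz Ł3 and Bochvar's internal three-valued logic treat I differently under the binary connectives.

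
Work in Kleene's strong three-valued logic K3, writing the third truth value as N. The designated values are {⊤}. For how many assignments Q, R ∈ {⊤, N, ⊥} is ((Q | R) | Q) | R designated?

Of the 9 assignments, 5 give a value in {⊤}.

5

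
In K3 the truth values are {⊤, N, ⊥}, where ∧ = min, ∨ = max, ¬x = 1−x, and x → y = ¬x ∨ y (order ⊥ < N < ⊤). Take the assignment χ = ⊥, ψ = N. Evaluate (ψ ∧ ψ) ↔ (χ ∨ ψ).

ψ ∧ ψ = N ∧ N = N
χ ∨ ψ = ⊥ ∨ N = N
(ψ ∧ ψ) ↔ (χ ∨ ψ) = N ↔ N = N

N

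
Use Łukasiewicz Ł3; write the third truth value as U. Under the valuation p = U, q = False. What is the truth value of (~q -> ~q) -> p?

~q = ~False = True
~q = ~False = True
~q -> ~q = True -> True = True
(~q -> ~q) -> p = True -> U = U  [min(1, 1−1+½)]

U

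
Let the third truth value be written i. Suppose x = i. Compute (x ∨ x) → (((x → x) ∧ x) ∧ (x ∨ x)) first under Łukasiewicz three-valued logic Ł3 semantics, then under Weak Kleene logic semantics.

In Łukasiewicz three-valued logic Ł3: x ∨ x = i ∨ i = i
x → x = i → i = true
(x → x) ∧ x = true ∧ i = i
x ∨ x = i ∨ i = i
((x → x) ∧ x) ∧ (x ∨ x) = i ∧ i = i
(x ∨ x) → (((x → x) ∧ x) ∧ (x ∨ x)) = i → i = true
In Weak Kleene logic: x ∨ x = i ∨ i = i
x → x = i → i = i  [any arg is the third value ⇒ result is the third value]
(x → x) ∧ x = i ∧ i = i
x ∨ x = i ∨ i = i
((x → x) ∧ x) ∧ (x ∨ x) = i ∧ i = i
(x ∨ x) → (((x → x) ∧ x) ∧ (x ∨ x)) = i → i = i
They differ because Łukasiewicz three-valued logic Ł3 and Weak Kleene logic treat i differently under the binary connectives.

true; i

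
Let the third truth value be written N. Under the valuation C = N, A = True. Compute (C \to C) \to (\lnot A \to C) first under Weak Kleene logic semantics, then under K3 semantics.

N; True

In Weak Kleene logic: C \to C = N \to N = N
\lnot A = \lnot True = False
\lnot A \to C = False \to N = N
(C \to C) \to (\lnot A \to C) = N \to N = N
In K3: C \to C = N \to N = N  [\lnot N \lor N]
\lnot A = \lnot True = False
\lnot A \to C = False \to N = True
(C \to C) \to (\lnot A \to C) = N \to True = True
They differ because Weak Kleene logic and K3 treat N differently under the binary connectives.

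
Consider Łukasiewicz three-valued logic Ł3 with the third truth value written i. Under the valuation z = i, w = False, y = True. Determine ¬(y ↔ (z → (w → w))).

w → w = False → False = True
z → (w → w) = i → True = True  [min(1, 1−½+1)]
y ↔ (z → (w → w)) = True ↔ True = True
¬(y ↔ (z → (w → w))) = ¬True = False

False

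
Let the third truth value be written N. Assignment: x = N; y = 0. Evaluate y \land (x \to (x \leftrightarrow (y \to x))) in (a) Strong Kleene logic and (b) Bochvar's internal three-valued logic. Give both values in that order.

0; N

In Strong Kleene logic: y \to x = 0 \to N = 1  [\lnot 0 \lor N]
x \leftrightarrow (y \to x) = N \leftrightarrow 1 = N
x \to (x \leftrightarrow (y \to x)) = N \to N = N
y \land (x \to (x \leftrightarrow (y \to x))) = 0 \land N = 0
In Bochvar's internal three-valued logic: y \to x = 0 \to N = N  [any arg is the third value ⇒ result is the third value]
x \leftrightarrow (y \to x) = N \leftrightarrow N = N
x \to (x \leftrightarrow (y \to x)) = N \to N = N
y \land (x \to (x \leftrightarrow (y \to x))) = 0 \land N = N
They differ because Strong Kleene logic and Bochvar's internal three-valued logic treat N differently under the binary connectives.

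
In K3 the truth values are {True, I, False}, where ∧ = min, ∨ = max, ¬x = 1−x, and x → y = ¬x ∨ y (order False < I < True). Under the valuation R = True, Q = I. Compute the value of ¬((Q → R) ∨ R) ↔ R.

Q → R = I → True = True
(Q → R) ∨ R = True ∨ True = True
¬((Q → R) ∨ R) = ¬True = False
¬((Q → R) ∨ R) ↔ R = False ↔ True = False

False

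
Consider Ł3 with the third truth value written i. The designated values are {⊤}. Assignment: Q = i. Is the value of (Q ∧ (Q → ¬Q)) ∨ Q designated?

No

¬Q = ¬i = i
Q → ¬Q = i → i = ⊤  [min(1, 1−½+½)]
Q ∧ (Q → ¬Q) = i ∧ ⊤ = i
(Q ∧ (Q → ¬Q)) ∨ Q = i ∨ i = i
i ∉ {⊤}.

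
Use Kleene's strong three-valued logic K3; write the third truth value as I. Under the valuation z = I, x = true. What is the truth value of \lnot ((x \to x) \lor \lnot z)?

x \to x = true \to true = true
\lnot z = \lnot I = I
(x \to x) \lor \lnot z = true \lor I = true
\lnot ((x \to x) \lor \lnot z) = \lnot true = false

false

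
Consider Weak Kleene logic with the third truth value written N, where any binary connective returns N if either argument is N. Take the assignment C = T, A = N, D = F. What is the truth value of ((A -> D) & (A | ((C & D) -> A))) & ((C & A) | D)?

A -> D = N -> F = N  [any arg is the third value ⇒ result is the third value]
C & D = T & F = F
(C & D) -> A = F -> N = N
A | ((C & D) -> A) = N | N = N
(A -> D) & (A | ((C & D) -> A)) = N & N = N
C & A = T & N = N
(C & A) | D = N | F = N
((A -> D) & (A | ((C & D) -> A))) & ((C & A) | D) = N & N = N

N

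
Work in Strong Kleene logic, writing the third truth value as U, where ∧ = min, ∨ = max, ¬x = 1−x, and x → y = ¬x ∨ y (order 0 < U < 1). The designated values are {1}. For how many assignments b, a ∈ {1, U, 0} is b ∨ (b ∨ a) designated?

5

Of the 9 assignments, 5 give a value in {1}.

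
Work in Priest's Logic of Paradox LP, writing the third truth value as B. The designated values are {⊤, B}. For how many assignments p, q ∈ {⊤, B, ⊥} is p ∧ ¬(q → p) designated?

2

Designated under: (p=B, q=⊤); (p=B, q=B).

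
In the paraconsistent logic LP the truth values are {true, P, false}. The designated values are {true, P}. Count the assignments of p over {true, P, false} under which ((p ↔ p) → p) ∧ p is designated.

p=true: true ✓
p=P: P ✓
p=false: false ·

2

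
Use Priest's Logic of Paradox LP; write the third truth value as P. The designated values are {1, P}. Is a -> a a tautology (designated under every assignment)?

Yes

Every assignment of a over {1, P, 0} gives a value in {1, P}.
In particular, with a=P: a -> a = P.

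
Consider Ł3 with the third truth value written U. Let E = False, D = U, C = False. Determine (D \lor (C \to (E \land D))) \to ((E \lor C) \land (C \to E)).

E \land D = False \land U = False
C \to (E \land D) = False \to False = True
D \lor (C \to (E \land D)) = U \lor True = True
E \lor C = False \lor False = False
C \to E = False \to False = True
(E \lor C) \land (C \to E) = False \land True = False
(D \lor (C \to (E \land D))) \to ((E \lor C) \land (C \to E)) = True \to False = False

False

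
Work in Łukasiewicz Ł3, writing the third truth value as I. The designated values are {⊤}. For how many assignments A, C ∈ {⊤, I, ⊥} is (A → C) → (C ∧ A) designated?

Designated under: (A=⊤, C=⊤); (A=⊤, C=I); (A=⊤, C=⊥).

3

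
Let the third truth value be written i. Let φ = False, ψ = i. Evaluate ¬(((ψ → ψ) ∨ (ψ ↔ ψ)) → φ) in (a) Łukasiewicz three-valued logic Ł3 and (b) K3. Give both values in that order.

True; i

In Łukasiewicz three-valued logic Ł3: ψ → ψ = i → i = True  [min(1, 1−½+½)]
ψ ↔ ψ = i ↔ i = True
(ψ → ψ) ∨ (ψ ↔ ψ) = True ∨ True = True
((ψ → ψ) ∨ (ψ ↔ ψ)) → φ = True → False = False
¬(((ψ → ψ) ∨ (ψ ↔ ψ)) → φ) = ¬False = True
In K3: ψ → ψ = i → i = i  [¬i ∨ i]
ψ ↔ ψ = i ↔ i = i
(ψ → ψ) ∨ (ψ ↔ ψ) = i ∨ i = i
((ψ → ψ) ∨ (ψ ↔ ψ)) → φ = i → False = i
¬(((ψ → ψ) ∨ (ψ ↔ ψ)) → φ) = ¬i = i
They differ because Łukasiewicz three-valued logic Ł3 and K3 treat i differently under implication.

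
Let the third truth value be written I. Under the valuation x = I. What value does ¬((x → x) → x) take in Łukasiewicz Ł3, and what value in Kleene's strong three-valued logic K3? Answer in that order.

I; I

In Łukasiewicz Ł3: x → x = I → I = 1  [min(1, 1−½+½)]
(x → x) → x = 1 → I = I
¬((x → x) → x) = ¬I = I
In Kleene's strong three-valued logic K3: x → x = I → I = I
(x → x) → x = I → I = I
¬((x → x) → x) = ¬I = I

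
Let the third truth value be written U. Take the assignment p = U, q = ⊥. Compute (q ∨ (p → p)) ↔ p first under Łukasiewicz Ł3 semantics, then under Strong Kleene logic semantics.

In Łukasiewicz Ł3: p → p = U → U = ⊤  [min(1, 1−½+½)]
q ∨ (p → p) = ⊥ ∨ ⊤ = ⊤
(q ∨ (p → p)) ↔ p = ⊤ ↔ U = U
In Strong Kleene logic: p → p = U → U = U  [¬U ∨ U]
q ∨ (p → p) = ⊥ ∨ U = U
(q ∨ (p → p)) ↔ p = U ↔ U = U

U; U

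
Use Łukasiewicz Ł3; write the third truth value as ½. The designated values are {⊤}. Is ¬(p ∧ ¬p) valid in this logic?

Countermodel: p=½ gives ½, which is not designated.

No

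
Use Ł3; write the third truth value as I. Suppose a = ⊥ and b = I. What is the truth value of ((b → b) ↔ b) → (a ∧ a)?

I

b → b = I → I = ⊤  [min(1, 1−½+½)]
(b → b) ↔ b = ⊤ ↔ I = I
a ∧ a = ⊥ ∧ ⊥ = ⊥
((b → b) ↔ b) → (a ∧ a) = I → ⊥ = I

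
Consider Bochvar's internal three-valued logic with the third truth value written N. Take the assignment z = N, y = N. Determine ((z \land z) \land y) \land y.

z \land z = N \land N = N
(z \land z) \land y = N \land N = N
((z \land z) \land y) \land y = N \land N = N

N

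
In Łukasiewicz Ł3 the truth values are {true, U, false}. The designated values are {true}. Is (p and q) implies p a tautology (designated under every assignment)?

Yes

Every assignment of p, q over {true, U, false} gives a value in {true}.
In particular, with p=U, q=U: (p and q) implies p = true.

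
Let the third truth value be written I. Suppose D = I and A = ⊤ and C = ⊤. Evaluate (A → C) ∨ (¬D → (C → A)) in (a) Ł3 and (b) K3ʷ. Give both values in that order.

⊤; I

In Ł3: A → C = ⊤ → ⊤ = ⊤
¬D = ¬I = I
C → A = ⊤ → ⊤ = ⊤
¬D → (C → A) = I → ⊤ = ⊤  [min(1, 1−½+1)]
(A → C) ∨ (¬D → (C → A)) = ⊤ ∨ ⊤ = ⊤
In K3ʷ: A → C = ⊤ → ⊤ = ⊤
¬D = ¬I = I
C → A = ⊤ → ⊤ = ⊤
¬D → (C → A) = I → ⊤ = I
(A → C) ∨ (¬D → (C → A)) = ⊤ ∨ I = I
They differ because Ł3 and K3ʷ treat I differently under the binary connectives.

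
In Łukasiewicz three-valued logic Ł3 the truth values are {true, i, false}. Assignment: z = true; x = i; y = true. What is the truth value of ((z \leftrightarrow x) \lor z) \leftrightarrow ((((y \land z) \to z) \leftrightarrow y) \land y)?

true

z \leftrightarrow x = true \leftrightarrow i = i  [1 − |1−½|]
(z \leftrightarrow x) \lor z = i \lor true = true
y \land z = true \land true = true
(y \land z) \to z = true \to true = true
((y \land z) \to z) \leftrightarrow y = true \leftrightarrow true = true
(((y \land z) \to z) \leftrightarrow y) \land y = true \land true = true
((z \leftrightarrow x) \lor z) \leftrightarrow ((((y \land z) \to z) \leftrightarrow y) \land y) = true \leftrightarrow true = true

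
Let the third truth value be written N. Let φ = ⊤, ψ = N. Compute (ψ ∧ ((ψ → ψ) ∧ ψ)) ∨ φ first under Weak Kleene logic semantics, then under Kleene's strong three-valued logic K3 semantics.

In Weak Kleene logic: ψ → ψ = N → N = N
(ψ → ψ) ∧ ψ = N ∧ N = N
ψ ∧ ((ψ → ψ) ∧ ψ) = N ∧ N = N
(ψ ∧ ((ψ → ψ) ∧ ψ)) ∨ φ = N ∨ ⊤ = N
In Kleene's strong three-valued logic K3: ψ → ψ = N → N = N  [¬N ∨ N]
(ψ → ψ) ∧ ψ = N ∧ N = N
ψ ∧ ((ψ → ψ) ∧ ψ) = N ∧ N = N
(ψ ∧ ((ψ → ψ) ∧ ψ)) ∨ φ = N ∨ ⊤ = ⊤
They differ because Weak Kleene logic and Kleene's strong three-valued logic K3 treat N differently under the binary connectives.

N; ⊤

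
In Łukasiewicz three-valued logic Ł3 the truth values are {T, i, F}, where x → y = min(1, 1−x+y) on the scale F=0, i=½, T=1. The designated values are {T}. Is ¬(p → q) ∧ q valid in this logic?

Countermodel: p=T, q=T gives F, which is not designated.

No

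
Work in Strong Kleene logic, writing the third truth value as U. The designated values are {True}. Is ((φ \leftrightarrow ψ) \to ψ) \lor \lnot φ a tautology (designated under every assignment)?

No

Countermodel: φ=True, ψ=U gives U, which is not designated.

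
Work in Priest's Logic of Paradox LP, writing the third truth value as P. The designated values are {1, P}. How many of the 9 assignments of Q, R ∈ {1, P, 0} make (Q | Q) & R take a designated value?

Designated under: (Q=1, R=1); (Q=1, R=P); (Q=P, R=1); (Q=P, R=P).

4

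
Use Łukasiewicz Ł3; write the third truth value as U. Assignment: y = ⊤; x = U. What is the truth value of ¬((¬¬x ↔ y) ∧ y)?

¬x = ¬U = U
¬¬x = ¬U = U
¬¬x ↔ y = U ↔ ⊤ = U  [1 − |½−1|]
(¬¬x ↔ y) ∧ y = U ∧ ⊤ = U
¬((¬¬x ↔ y) ∧ y) = ¬U = U

U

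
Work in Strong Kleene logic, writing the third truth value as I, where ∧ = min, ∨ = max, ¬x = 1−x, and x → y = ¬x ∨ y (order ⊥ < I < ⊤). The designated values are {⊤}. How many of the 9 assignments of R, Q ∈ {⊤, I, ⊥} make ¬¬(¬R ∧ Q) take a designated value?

Designated under: (R=⊥, Q=⊤).

1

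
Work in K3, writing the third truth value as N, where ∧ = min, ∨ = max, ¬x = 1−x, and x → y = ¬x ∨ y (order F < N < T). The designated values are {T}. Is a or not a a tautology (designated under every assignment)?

No

Countermodel: a=N gives N, which is not designated.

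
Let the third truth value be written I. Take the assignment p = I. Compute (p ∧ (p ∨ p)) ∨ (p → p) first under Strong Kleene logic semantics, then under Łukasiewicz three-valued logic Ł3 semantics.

In Strong Kleene logic: p ∨ p = I ∨ I = I
p ∧ (p ∨ p) = I ∧ I = I
p → p = I → I = I
(p ∧ (p ∨ p)) ∨ (p → p) = I ∨ I = I
In Łukasiewicz three-valued logic Ł3: p ∨ p = I ∨ I = I
p ∧ (p ∨ p) = I ∧ I = I
p → p = I → I = true  [min(1, 1−½+½)]
(p ∧ (p ∨ p)) ∨ (p → p) = I ∨ true = true
They differ because Strong Kleene logic and Łukasiewicz three-valued logic Ł3 treat I differently under implication.

I; true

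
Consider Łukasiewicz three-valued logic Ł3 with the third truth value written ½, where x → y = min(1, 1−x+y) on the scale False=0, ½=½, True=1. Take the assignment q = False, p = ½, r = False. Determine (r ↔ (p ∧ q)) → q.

False

p ∧ q = ½ ∧ False = False
r ↔ (p ∧ q) = False ↔ False = True
(r ↔ (p ∧ q)) → q = True → False = False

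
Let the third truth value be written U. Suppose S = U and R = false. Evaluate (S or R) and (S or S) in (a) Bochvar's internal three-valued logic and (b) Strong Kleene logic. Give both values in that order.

In Bochvar's internal three-valued logic: S or R = U or false = U
S or S = U or U = U
(S or R) and (S or S) = U and U = U
In Strong Kleene logic: S or R = U or false = U
S or S = U or U = U
(S or R) and (S or S) = U and U = U

U; U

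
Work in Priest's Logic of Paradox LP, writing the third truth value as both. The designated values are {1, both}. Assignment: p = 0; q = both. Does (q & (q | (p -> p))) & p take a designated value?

No

p -> p = 0 -> 0 = 1
q | (p -> p) = both | 1 = 1
q & (q | (p -> p)) = both & 1 = both
(q & (q | (p -> p))) & p = both & 0 = 0
0 ∉ {1, both}.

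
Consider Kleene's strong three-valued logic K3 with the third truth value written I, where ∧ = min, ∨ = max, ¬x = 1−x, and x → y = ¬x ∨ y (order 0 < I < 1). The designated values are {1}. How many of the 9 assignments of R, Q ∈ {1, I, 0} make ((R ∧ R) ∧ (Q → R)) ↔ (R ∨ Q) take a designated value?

Designated under: (R=1, Q=1); (R=1, Q=I); (R=1, Q=0); (R=0, Q=0).

4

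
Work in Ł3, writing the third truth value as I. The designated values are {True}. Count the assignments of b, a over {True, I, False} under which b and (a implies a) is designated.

3

Designated under: (b=True, a=True); (b=True, a=I); (b=True, a=False).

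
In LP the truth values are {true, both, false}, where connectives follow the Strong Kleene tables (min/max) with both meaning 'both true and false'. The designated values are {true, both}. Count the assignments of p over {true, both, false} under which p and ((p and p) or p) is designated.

2

p=true: true ✓
p=both: both ✓
p=false: false ·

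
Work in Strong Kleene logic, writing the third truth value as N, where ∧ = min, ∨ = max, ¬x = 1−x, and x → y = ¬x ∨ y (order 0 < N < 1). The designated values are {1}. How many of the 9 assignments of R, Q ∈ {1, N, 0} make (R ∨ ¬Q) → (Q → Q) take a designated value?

6

Of the 9 assignments, 6 give a value in {1}.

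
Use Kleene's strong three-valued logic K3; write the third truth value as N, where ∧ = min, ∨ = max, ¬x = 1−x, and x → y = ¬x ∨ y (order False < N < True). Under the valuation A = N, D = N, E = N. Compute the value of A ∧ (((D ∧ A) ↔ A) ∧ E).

N

D ∧ A = N ∧ N = N
(D ∧ A) ↔ A = N ↔ N = N
((D ∧ A) ↔ A) ∧ E = N ∧ N = N
A ∧ (((D ∧ A) ↔ A) ∧ E) = N ∧ N = N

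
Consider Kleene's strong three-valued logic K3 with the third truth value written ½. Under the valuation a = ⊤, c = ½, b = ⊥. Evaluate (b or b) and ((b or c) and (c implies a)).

⊥

b or b = ⊥ or ⊥ = ⊥
b or c = ⊥ or ½ = ½
c implies a = ½ implies ⊤ = ⊤  [not ½ or ⊤]
(b or c) and (c implies a) = ½ and ⊤ = ½
(b or b) and ((b or c) and (c implies a)) = ⊥ and ½ = ⊥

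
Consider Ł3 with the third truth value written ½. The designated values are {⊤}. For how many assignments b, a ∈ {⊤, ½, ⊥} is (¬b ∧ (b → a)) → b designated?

6

Of the 9 assignments, 6 give a value in {⊤}.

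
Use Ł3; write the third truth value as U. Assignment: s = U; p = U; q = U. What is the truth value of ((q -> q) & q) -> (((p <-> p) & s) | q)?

True

q -> q = U -> U = True  [min(1, 1−½+½)]
(q -> q) & q = True & U = U
p <-> p = U <-> U = True
(p <-> p) & s = True & U = U
((p <-> p) & s) | q = U | U = U
((q -> q) & q) -> (((p <-> p) & s) | q) = U -> U = True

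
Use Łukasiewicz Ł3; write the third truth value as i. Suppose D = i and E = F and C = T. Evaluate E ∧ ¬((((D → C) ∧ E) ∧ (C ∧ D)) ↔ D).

F

D → C = i → T = T
(D → C) ∧ E = T ∧ F = F
C ∧ D = T ∧ i = i
((D → C) ∧ E) ∧ (C ∧ D) = F ∧ i = F
(((D → C) ∧ E) ∧ (C ∧ D)) ↔ D = F ↔ i = i
¬((((D → C) ∧ E) ∧ (C ∧ D)) ↔ D) = ¬i = i
E ∧ ¬((((D → C) ∧ E) ∧ (C ∧ D)) ↔ D) = F ∧ i = F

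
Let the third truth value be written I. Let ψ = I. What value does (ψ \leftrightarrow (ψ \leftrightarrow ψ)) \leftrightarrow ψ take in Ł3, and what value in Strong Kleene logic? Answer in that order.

In Ł3: ψ \leftrightarrow ψ = I \leftrightarrow I = ⊤  [1 − |½−½|]
ψ \leftrightarrow (ψ \leftrightarrow ψ) = I \leftrightarrow ⊤ = I
(ψ \leftrightarrow (ψ \leftrightarrow ψ)) \leftrightarrow ψ = I \leftrightarrow I = ⊤
In Strong Kleene logic: ψ \leftrightarrow ψ = I \leftrightarrow I = I
ψ \leftrightarrow (ψ \leftrightarrow ψ) = I \leftrightarrow I = I
(ψ \leftrightarrow (ψ \leftrightarrow ψ)) \leftrightarrow ψ = I \leftrightarrow I = I
They differ because Ł3 and Strong Kleene logic treat I differently under implication.

⊤; I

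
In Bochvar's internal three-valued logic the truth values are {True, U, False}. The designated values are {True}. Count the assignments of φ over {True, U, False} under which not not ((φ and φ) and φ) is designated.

φ=True: True ✓
φ=U: U ·
φ=False: False ·

1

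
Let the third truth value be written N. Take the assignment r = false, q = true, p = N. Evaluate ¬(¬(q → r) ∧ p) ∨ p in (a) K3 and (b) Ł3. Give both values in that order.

N; N

In K3: q → r = true → false = false
¬(q → r) = ¬false = true
¬(q → r) ∧ p = true ∧ N = N
¬(¬(q → r) ∧ p) = ¬N = N
¬(¬(q → r) ∧ p) ∨ p = N ∨ N = N
In Ł3: q → r = true → false = false
¬(q → r) = ¬false = true
¬(q → r) ∧ p = true ∧ N = N
¬(¬(q → r) ∧ p) = ¬N = N
¬(¬(q → r) ∧ p) ∨ p = N ∨ N = N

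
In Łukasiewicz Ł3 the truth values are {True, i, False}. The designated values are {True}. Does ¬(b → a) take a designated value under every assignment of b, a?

No

Countermodel: b=True, a=True gives False, which is not designated.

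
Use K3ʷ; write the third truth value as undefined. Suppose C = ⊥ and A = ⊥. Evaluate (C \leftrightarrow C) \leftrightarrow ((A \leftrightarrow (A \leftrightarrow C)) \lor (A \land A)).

⊥

C \leftrightarrow C = ⊥ \leftrightarrow ⊥ = ⊤
A \leftrightarrow C = ⊥ \leftrightarrow ⊥ = ⊤
A \leftrightarrow (A \leftrightarrow C) = ⊥ \leftrightarrow ⊤ = ⊥
A \land A = ⊥ \land ⊥ = ⊥
(A \leftrightarrow (A \leftrightarrow C)) \lor (A \land A) = ⊥ \lor ⊥ = ⊥
(C \leftrightarrow C) \leftrightarrow ((A \leftrightarrow (A \leftrightarrow C)) \lor (A \land A)) = ⊤ \leftrightarrow ⊥ = ⊥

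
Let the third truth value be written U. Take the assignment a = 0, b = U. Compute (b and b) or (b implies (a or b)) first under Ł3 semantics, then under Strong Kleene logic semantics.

In Ł3: b and b = U and U = U
a or b = 0 or U = U
b implies (a or b) = U implies U = 1  [min(1, 1−½+½)]
(b and b) or (b implies (a or b)) = U or 1 = 1
In Strong Kleene logic: b and b = U and U = U
a or b = 0 or U = U
b implies (a or b) = U implies U = U  [not U or U]
(b and b) or (b implies (a or b)) = U or U = U
They differ because Ł3 and Strong Kleene logic treat U differently under implication.

1; U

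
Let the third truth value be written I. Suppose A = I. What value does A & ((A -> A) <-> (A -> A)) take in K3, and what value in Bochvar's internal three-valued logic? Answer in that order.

In K3: A -> A = I -> I = I  [~I | I]
A -> A = I -> I = I
(A -> A) <-> (A -> A) = I <-> I = I
A & ((A -> A) <-> (A -> A)) = I & I = I
In Bochvar's internal three-valued logic: A -> A = I -> I = I
A -> A = I -> I = I
(A -> A) <-> (A -> A) = I <-> I = I
A & ((A -> A) <-> (A -> A)) = I & I = I

I; I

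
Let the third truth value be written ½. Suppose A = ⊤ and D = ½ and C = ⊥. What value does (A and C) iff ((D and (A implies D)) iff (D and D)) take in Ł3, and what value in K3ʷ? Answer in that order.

In Ł3: A and C = ⊤ and ⊥ = ⊥
A implies D = ⊤ implies ½ = ½  [min(1, 1−1+½)]
D and (A implies D) = ½ and ½ = ½
D and D = ½ and ½ = ½
(D and (A implies D)) iff (D and D) = ½ iff ½ = ⊤
(A and C) iff ((D and (A implies D)) iff (D and D)) = ⊥ iff ⊤ = ⊥
In K3ʷ: A and C = ⊤ and ⊥ = ⊥
A implies D = ⊤ implies ½ = ½  [any arg is the third value ⇒ result is the third value]
D and (A implies D) = ½ and ½ = ½
D and D = ½ and ½ = ½
(D and (A implies D)) iff (D and D) = ½ iff ½ = ½
(A and C) iff ((D and (A implies D)) iff (D and D)) = ⊥ iff ½ = ½
They differ because Ł3 and K3ʷ treat ½ differently under the binary connectives.

⊥; ½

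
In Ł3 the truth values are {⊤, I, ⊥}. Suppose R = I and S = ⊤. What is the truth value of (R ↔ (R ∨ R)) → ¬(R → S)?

R ∨ R = I ∨ I = I
R ↔ (R ∨ R) = I ↔ I = ⊤  [1 − |½−½|]
R → S = I → ⊤ = ⊤
¬(R → S) = ¬⊤ = ⊥
(R ↔ (R ∨ R)) → ¬(R → S) = ⊤ → ⊥ = ⊥

⊥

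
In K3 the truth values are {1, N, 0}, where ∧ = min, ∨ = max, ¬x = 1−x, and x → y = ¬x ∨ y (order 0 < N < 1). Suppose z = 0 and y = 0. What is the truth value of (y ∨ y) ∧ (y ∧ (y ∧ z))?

y ∨ y = 0 ∨ 0 = 0
y ∧ z = 0 ∧ 0 = 0
y ∧ (y ∧ z) = 0 ∧ 0 = 0
(y ∨ y) ∧ (y ∧ (y ∧ z)) = 0 ∧ 0 = 0

0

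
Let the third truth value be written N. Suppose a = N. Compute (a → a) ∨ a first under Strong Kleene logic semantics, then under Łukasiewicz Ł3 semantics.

N; 1

In Strong Kleene logic: a → a = N → N = N  [¬N ∨ N]
(a → a) ∨ a = N ∨ N = N
In Łukasiewicz Ł3: a → a = N → N = 1  [min(1, 1−½+½)]
(a → a) ∨ a = 1 ∨ N = 1
They differ because Strong Kleene logic and Łukasiewicz Ł3 treat N differently under implication.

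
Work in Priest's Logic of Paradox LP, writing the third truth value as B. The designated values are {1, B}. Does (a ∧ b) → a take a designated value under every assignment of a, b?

Every assignment of a, b over {1, B, 0} gives a value in {1, B}.
In particular, with a=B, b=B: (a ∧ b) → a = B.

Yes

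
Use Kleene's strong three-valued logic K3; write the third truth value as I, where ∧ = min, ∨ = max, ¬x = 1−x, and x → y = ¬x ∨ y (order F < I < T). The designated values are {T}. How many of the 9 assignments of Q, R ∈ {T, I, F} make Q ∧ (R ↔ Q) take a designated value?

Designated under: (Q=T, R=T).

1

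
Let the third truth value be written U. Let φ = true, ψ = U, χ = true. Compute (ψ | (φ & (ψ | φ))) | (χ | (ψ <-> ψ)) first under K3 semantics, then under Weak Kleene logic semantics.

In K3: ψ | φ = U | true = true
φ & (ψ | φ) = true & true = true
ψ | (φ & (ψ | φ)) = U | true = true
ψ <-> ψ = U <-> U = U
χ | (ψ <-> ψ) = true | U = true
(ψ | (φ & (ψ | φ))) | (χ | (ψ <-> ψ)) = true | true = true
In Weak Kleene logic: ψ | φ = U | true = U
φ & (ψ | φ) = true & U = U
ψ | (φ & (ψ | φ)) = U | U = U
ψ <-> ψ = U <-> U = U
χ | (ψ <-> ψ) = true | U = U
(ψ | (φ & (ψ | φ))) | (χ | (ψ <-> ψ)) = U | U = U
They differ because K3 and Weak Kleene logic treat U differently under the binary connectives.

true; U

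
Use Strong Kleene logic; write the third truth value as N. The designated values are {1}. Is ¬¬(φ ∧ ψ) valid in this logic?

Countermodel: φ=1, ψ=N gives N, which is not designated.

No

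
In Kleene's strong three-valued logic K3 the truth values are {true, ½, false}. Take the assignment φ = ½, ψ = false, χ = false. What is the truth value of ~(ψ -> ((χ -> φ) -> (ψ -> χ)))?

false

χ -> φ = false -> ½ = true
ψ -> χ = false -> false = true
(χ -> φ) -> (ψ -> χ) = true -> true = true
ψ -> ((χ -> φ) -> (ψ -> χ)) = false -> true = true
~(ψ -> ((χ -> φ) -> (ψ -> χ))) = ~true = false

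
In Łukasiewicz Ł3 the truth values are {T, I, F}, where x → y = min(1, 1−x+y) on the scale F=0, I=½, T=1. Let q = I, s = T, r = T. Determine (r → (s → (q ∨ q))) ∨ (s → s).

q ∨ q = I ∨ I = I
s → (q ∨ q) = T → I = I
r → (s → (q ∨ q)) = T → I = I
s → s = T → T = T
(r → (s → (q ∨ q))) ∨ (s → s) = I ∨ T = T

T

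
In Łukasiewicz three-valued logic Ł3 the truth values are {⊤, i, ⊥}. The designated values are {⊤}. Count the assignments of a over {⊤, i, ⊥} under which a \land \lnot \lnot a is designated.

a=⊤: ⊤ ✓
a=i: i ·
a=⊥: ⊥ ·

1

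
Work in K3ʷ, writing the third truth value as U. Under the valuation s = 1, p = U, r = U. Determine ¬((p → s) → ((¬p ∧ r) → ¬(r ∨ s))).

p → s = U → 1 = U  [any arg is the third value ⇒ result is the third value]
¬p = ¬U = U
¬p ∧ r = U ∧ U = U
r ∨ s = U ∨ 1 = U
¬(r ∨ s) = ¬U = U
(¬p ∧ r) → ¬(r ∨ s) = U → U = U
(p → s) → ((¬p ∧ r) → ¬(r ∨ s)) = U → U = U
¬((p → s) → ((¬p ∧ r) → ¬(r ∨ s))) = ¬U = U

U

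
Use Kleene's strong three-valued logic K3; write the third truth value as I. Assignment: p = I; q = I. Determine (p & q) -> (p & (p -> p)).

I

p & q = I & I = I
p -> p = I -> I = I
p & (p -> p) = I & I = I
(p & q) -> (p & (p -> p)) = I -> I = I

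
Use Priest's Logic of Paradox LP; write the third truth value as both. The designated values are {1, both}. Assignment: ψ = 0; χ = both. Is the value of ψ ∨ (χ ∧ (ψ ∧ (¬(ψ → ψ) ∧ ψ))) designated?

No

ψ → ψ = 0 → 0 = 1
¬(ψ → ψ) = ¬1 = 0
¬(ψ → ψ) ∧ ψ = 0 ∧ 0 = 0
ψ ∧ (¬(ψ → ψ) ∧ ψ) = 0 ∧ 0 = 0
χ ∧ (ψ ∧ (¬(ψ → ψ) ∧ ψ)) = both ∧ 0 = 0
ψ ∨ (χ ∧ (ψ ∧ (¬(ψ → ψ) ∧ ψ))) = 0 ∨ 0 = 0
0 ∉ {1, both}.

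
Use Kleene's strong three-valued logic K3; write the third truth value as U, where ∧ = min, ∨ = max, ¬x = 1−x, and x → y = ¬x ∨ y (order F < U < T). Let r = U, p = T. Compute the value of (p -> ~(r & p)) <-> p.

r & p = U & T = U
~(r & p) = ~U = U
p -> ~(r & p) = T -> U = U  [~T | U]
(p -> ~(r & p)) <-> p = U <-> T = U

U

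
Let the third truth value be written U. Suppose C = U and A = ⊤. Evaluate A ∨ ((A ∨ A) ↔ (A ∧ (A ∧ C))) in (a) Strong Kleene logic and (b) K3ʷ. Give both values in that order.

In Strong Kleene logic: A ∨ A = ⊤ ∨ ⊤ = ⊤
A ∧ C = ⊤ ∧ U = U
A ∧ (A ∧ C) = ⊤ ∧ U = U
(A ∨ A) ↔ (A ∧ (A ∧ C)) = ⊤ ↔ U = U
A ∨ ((A ∨ A) ↔ (A ∧ (A ∧ C))) = ⊤ ∨ U = ⊤
In K3ʷ: A ∨ A = ⊤ ∨ ⊤ = ⊤
A ∧ C = ⊤ ∧ U = U
A ∧ (A ∧ C) = ⊤ ∧ U = U
(A ∨ A) ↔ (A ∧ (A ∧ C)) = ⊤ ↔ U = U
A ∨ ((A ∨ A) ↔ (A ∧ (A ∧ C))) = ⊤ ∨ U = U
They differ because Strong Kleene logic and K3ʷ treat U differently under the binary connectives.

⊤; U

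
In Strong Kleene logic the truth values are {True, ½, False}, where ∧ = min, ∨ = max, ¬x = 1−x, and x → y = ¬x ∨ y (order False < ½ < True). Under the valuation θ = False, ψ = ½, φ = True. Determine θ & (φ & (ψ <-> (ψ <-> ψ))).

False

ψ <-> ψ = ½ <-> ½ = ½
ψ <-> (ψ <-> ψ) = ½ <-> ½ = ½
φ & (ψ <-> (ψ <-> ψ)) = True & ½ = ½
θ & (φ & (ψ <-> (ψ <-> ψ))) = False & ½ = False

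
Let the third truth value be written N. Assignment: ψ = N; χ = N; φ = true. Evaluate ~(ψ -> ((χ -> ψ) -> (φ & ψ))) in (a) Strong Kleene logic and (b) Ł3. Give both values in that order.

In Strong Kleene logic: χ -> ψ = N -> N = N  [~N | N]
φ & ψ = true & N = N
(χ -> ψ) -> (φ & ψ) = N -> N = N
ψ -> ((χ -> ψ) -> (φ & ψ)) = N -> N = N
~(ψ -> ((χ -> ψ) -> (φ & ψ))) = ~N = N
In Ł3: χ -> ψ = N -> N = true  [min(1, 1−½+½)]
φ & ψ = true & N = N
(χ -> ψ) -> (φ & ψ) = true -> N = N
ψ -> ((χ -> ψ) -> (φ & ψ)) = N -> N = true
~(ψ -> ((χ -> ψ) -> (φ & ψ))) = ~true = false
They differ because Strong Kleene logic and Ł3 treat N differently under implication.

N; false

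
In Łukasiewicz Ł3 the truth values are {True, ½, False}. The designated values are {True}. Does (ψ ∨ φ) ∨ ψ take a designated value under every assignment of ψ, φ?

Countermodel: ψ=½, φ=½ gives ½, which is not designated.

No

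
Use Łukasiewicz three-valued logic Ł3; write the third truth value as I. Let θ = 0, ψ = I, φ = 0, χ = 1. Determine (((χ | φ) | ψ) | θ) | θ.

χ | φ = 1 | 0 = 1
(χ | φ) | ψ = 1 | I = 1
((χ | φ) | ψ) | θ = 1 | 0 = 1
(((χ | φ) | ψ) | θ) | θ = 1 | 0 = 1

1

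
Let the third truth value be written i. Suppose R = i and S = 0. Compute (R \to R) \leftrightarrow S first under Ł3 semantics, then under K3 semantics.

0; i

In Ł3: R \to R = i \to i = 1  [min(1, 1−½+½)]
(R \to R) \leftrightarrow S = 1 \leftrightarrow 0 = 0
In K3: R \to R = i \to i = i
(R \to R) \leftrightarrow S = i \leftrightarrow 0 = i
They differ because Ł3 and K3 treat i differently under implication.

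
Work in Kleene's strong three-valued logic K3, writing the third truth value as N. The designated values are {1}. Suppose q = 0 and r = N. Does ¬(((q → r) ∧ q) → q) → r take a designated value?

Yes

q → r = 0 → N = 1  [¬0 ∨ N]
(q → r) ∧ q = 1 ∧ 0 = 0
((q → r) ∧ q) → q = 0 → 0 = 1
¬(((q → r) ∧ q) → q) = ¬1 = 0
¬(((q → r) ∧ q) → q) → r = 0 → N = 1
1 ∈ {1}.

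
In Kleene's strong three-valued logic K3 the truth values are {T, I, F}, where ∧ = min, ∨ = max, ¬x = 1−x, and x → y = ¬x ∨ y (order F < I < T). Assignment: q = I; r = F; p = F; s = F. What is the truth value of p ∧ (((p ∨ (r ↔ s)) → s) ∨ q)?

r ↔ s = F ↔ F = T
p ∨ (r ↔ s) = F ∨ T = T
(p ∨ (r ↔ s)) → s = T → F = F
((p ∨ (r ↔ s)) → s) ∨ q = F ∨ I = I
p ∧ (((p ∨ (r ↔ s)) → s) ∨ q) = F ∧ I = F

F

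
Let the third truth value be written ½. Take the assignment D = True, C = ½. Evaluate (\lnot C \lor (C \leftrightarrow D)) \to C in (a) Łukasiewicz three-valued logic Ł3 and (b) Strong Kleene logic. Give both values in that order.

In Łukasiewicz three-valued logic Ł3: \lnot C = \lnot ½ = ½
C \leftrightarrow D = ½ \leftrightarrow True = ½  [1 − |½−1|]
\lnot C \lor (C \leftrightarrow D) = ½ \lor ½ = ½
(\lnot C \lor (C \leftrightarrow D)) \to C = ½ \to ½ = True
In Strong Kleene logic: \lnot C = \lnot ½ = ½
C \leftrightarrow D = ½ \leftrightarrow True = ½
\lnot C \lor (C \leftrightarrow D) = ½ \lor ½ = ½
(\lnot C \lor (C \leftrightarrow D)) \to C = ½ \to ½ = ½  [\lnot ½ \lor ½]
They differ because Łukasiewicz three-valued logic Ł3 and Strong Kleene logic treat ½ differently under implication.

True; ½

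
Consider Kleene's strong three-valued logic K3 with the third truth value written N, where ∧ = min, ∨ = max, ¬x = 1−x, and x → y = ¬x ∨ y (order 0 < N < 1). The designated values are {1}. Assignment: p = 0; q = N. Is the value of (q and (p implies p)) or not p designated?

p implies p = 0 implies 0 = 1
q and (p implies p) = N and 1 = N
not p = not 0 = 1
(q and (p implies p)) or not p = N or 1 = 1
1 ∈ {1}.

Yes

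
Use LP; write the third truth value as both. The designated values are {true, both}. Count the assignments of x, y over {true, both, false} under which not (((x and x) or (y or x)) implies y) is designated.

Of the 9 assignments, 5 give a value in {true, both}.

5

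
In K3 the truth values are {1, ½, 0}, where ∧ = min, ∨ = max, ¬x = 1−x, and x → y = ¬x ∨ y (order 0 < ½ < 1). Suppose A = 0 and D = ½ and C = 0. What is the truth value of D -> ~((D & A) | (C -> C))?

½

D & A = ½ & 0 = 0
C -> C = 0 -> 0 = 1
(D & A) | (C -> C) = 0 | 1 = 1
~((D & A) | (C -> C)) = ~1 = 0
D -> ~((D & A) | (C -> C)) = ½ -> 0 = ½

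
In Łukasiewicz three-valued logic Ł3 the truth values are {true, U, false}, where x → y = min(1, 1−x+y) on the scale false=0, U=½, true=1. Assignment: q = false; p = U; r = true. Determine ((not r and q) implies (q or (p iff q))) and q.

false

not r = not true = false
not r and q = false and false = false
p iff q = U iff false = U
q or (p iff q) = false or U = U
(not r and q) implies (q or (p iff q)) = false implies U = true
((not r and q) implies (q or (p iff q))) and q = true and false = false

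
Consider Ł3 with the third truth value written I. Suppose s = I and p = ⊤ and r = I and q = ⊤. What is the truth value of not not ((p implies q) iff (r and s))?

p implies q = ⊤ implies ⊤ = ⊤
r and s = I and I = I
(p implies q) iff (r and s) = ⊤ iff I = I  [1 − |1−½|]
not ((p implies q) iff (r and s)) = not I = I
not not ((p implies q) iff (r and s)) = not I = I

I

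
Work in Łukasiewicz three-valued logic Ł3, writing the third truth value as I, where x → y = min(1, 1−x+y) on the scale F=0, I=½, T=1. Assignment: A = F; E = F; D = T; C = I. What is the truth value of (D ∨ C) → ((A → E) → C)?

D ∨ C = T ∨ I = T
A → E = F → F = T
(A → E) → C = T → I = I
(D ∨ C) → ((A → E) → C) = T → I = I

I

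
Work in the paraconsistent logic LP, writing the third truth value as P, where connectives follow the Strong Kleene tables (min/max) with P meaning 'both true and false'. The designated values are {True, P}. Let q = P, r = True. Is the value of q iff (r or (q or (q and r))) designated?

Yes

q and r = P and True = P
q or (q and r) = P or P = P
r or (q or (q and r)) = True or P = True
q iff (r or (q or (q and r))) = P iff True = P
P ∈ {True, P}.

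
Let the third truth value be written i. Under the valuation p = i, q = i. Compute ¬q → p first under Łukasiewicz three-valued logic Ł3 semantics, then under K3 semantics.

1; i

In Łukasiewicz three-valued logic Ł3: ¬q = ¬i = i
¬q → p = i → i = 1  [min(1, 1−½+½)]
In K3: ¬q = ¬i = i
¬q → p = i → i = i  [¬i ∨ i]
They differ because Łukasiewicz three-valued logic Ł3 and K3 treat i differently under implication.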